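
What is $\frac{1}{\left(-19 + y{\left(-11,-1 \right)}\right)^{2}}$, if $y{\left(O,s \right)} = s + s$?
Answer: $\frac{1}{441} \approx 0.0022676$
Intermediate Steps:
$y{\left(O,s \right)} = 2 s$
$\frac{1}{\left(-19 + y{\left(-11,-1 \right)}\right)^{2}} = \frac{1}{\left(-19 + 2 \left(-1\right)\right)^{2}} = \frac{1}{\left(-19 - 2\right)^{2}} = \frac{1}{\left(-21\right)^{2}} = \frac{1}{441}$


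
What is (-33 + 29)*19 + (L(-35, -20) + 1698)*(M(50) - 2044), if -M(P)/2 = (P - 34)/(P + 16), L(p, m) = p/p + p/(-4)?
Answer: -3491545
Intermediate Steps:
L(p, m) = 1 - p/4 (L(p, m) = 1 + p*(-1/4) = 1 - p/4)
M(P) = -2*(-34 + P)/(16 + P) (M(P) = -2*(P - 34)/(P + 16) = -2*(-34 + P)/(16 + P))
(-33 + 29)*19 + (L(-35, -20) + 1698)*(M(50) - 2044) = (-33 + 29)*19 + ((1 - 1/4*(-35)) + 1698)*(2*(34 - 1*50)/(16 + 50) - 2044) = -4*19 + ((1 + 35/4) + 1698)*(2*(34 - 50)/66 - 2044) = -76 + (39/4 + 1698)*(2*(1/66)*(-16) - 2044) = -76 + 6831*(-16/33 - 2044)/4 = -76 + (6831/4)*(-67468/33) = -76 - 3491469 = -3491545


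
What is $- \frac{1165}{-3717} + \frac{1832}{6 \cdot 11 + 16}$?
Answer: $\frac{3452537}{152397} \approx 22.655$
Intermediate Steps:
$- \frac{1165}{-3717} + \frac{1832}{6 \cdot 11 + 16} = \left(-1165\right) \left(- \frac{1}{3717}\right) + \frac{1832}{66 + 16} = \frac{1165}{3717} + \frac{1832}{82} = \frac{1165}{3717} + 1832 \cdot \frac{1}{82} = \frac{1165}{3717} + \frac{916}{41} = \frac{3452537}{152397}$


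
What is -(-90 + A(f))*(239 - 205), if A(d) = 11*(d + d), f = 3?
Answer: 816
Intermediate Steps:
A(d) = 22*d (A(d) = 11*(2*d) = 22*d)
-(-90 + A(f))*(239 - 205) = -(-90 + 22*3)*(239 - 205) = -(-90 + 66)*34 = -(-24)*34 = -1*(-816) = 816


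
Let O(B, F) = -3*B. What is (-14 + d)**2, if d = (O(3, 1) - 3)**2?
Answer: 16900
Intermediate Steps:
d = 144 (d = (-3*3 - 3)**2 = (-9 - 3)**2 = (-12)**2 = 144)
(-14 + d)**2 = (-14 + 144)**2 = 130**2 = 16900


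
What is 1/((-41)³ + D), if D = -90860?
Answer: -1/159781 ≈ -6.2586e-6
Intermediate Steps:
1/((-41)³ + D) = 1/((-41)³ - 90860) = 1/(-68921 - 90860) = 1/(-159781) = -1/159781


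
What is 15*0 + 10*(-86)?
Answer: -860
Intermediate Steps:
15*0 + 10*(-86) = 0 - 860 = -860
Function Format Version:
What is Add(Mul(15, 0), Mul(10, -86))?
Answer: -860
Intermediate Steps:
Add(Mul(15, 0), Mul(10, -86)) = Add(0, -860) = -860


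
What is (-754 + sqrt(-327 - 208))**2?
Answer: (754 - I*sqrt(535))**2 ≈ 5.6798e+5 - 34880.0*I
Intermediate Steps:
(-754 + sqrt(-327 - 208))**2 = (-754 + sqrt(-535))**2 = (-754 + I*sqrt(535))**2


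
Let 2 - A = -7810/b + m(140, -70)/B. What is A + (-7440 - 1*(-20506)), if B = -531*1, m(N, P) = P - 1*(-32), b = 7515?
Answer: 386305616/29559 ≈ 13069.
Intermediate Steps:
m(N, P) = 32 + P (m(N, P) = P + 32 = 32 + P)
B = -531
A = 87722/29559 (A = 2 - (-7810/7515 + (32 - 70)/(-531)) = 2 - (-7810*1/7515 - 38*(-1/531)) = 2 - (-1562/1503 + 38/531) = 2 - 1*(-28604/29559) = 2 + 28604/29559 = 87722/29559 ≈ 2.9677)
A + (-7440 - 1*(-20506)) = 87722/29559 + (-7440 - 1*(-20506)) = 87722/29559 + (-7440 + 20506) = 87722/29559 + 13066 = 386305616/29559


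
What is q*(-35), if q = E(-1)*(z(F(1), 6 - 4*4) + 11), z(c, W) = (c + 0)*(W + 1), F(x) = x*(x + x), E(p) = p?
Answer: -245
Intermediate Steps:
F(x) = 2*x² (F(x) = x*(2*x) = 2*x²)
z(c, W) = c*(1 + W)
q = 7 (q = -((2*1²)*(1 + (6 - 4*4)) + 11) = -((2*1)*(1 + (6 - 16)) + 11) = -(2*(1 - 10) + 11) = -(2*(-9) + 11) = -(-18 + 11) = -1*(-7) = 7)
q*(-35) = 7*(-35) = -245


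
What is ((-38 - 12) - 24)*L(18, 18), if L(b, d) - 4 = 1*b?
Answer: -1628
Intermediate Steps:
L(b, d) = 4 + b (L(b, d) = 4 + 1*b = 4 + b)
((-38 - 12) - 24)*L(18, 18) = ((-38 - 12) - 24)*(4 + 18) = (-50 - 24)*22 = -74*22 = -1628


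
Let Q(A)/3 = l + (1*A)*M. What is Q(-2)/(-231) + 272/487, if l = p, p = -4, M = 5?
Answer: 3966/5357 ≈ 0.74034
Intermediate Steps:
l = -4
Q(A) = -12 + 15*A (Q(A) = 3*(-4 + (1*A)*5) = 3*(-4 + A*5) = 3*(-4 + 5*A) = -12 + 15*A)
Q(-2)/(-231) + 272/487 = (-12 + 15*(-2))/(-231) + 272/487 = (-12 - 30)*(-1/231) + 272*(1/487) = -42*(-1/231) + 272/487 = 2/11 + 272/487 = 3966/5357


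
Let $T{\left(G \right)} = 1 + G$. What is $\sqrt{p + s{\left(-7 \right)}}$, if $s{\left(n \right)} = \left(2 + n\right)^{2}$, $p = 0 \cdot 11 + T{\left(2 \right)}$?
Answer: $2 \sqrt{7} \approx 5.2915$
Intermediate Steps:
$p = 3$ ($p = 0 \cdot 11 + \left(1 + 2\right) = 0 + 3 = 3$)
$\sqrt{p + s{\left(-7 \right)}} = \sqrt{3 + \left(2 - 7\right)^{2}} = \sqrt{3 + \left(-5\right)^{2}} = \sqrt{3 + 25} = \sqrt{28} = 2 \sqrt{7}$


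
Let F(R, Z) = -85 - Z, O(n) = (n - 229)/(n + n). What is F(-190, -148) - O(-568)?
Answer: 70771/1136 ≈ 62.298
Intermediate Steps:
O(n) = (-229 + n)/(2*n) (O(n) = (-229 + n)/((2*n)) = (-229 + n)*(1/(2*n)) = (-229 + n)/(2*n))
F(-190, -148) - O(-568) = (-85 - 1*(-148)) - (-229 - 568)/(2*(-568)) = (-85 + 148) - (-1)*(-797)/(2*568) = 63 - 1*797/1136 = 63 - 797/1136 = 70771/1136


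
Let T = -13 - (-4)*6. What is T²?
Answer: 121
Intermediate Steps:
T = 11 (T = -13 - 1*(-24) = -13 + 24 = 11)
T² = 11² = 121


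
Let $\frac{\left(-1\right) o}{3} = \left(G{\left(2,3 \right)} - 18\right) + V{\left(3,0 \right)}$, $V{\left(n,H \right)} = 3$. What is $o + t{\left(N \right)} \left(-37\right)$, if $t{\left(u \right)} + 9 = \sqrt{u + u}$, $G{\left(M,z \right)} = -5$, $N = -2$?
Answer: $393 - 74 i \approx 393.0 - 74.0 i$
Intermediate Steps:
$o = 60$ ($o = - 3 \left(\left(-5 - 18\right) + 3\right) = - 3 \left(-23 + 3\right) = \left(-3\right) \left(-20\right) = 60$)
$t{\left(u \right)} = -9 + \sqrt{2} \sqrt{u}$ ($t{\left(u \right)} = -9 + \sqrt{u + u} = -9 + \sqrt{2 u} = -9 + \sqrt{2} \sqrt{u}$)
$o + t{\left(N \right)} \left(-37\right) = 60 + \left(-9 + \sqrt{2} \sqrt{-2}\right) \left(-37\right) = 60 + \left(-9 + \sqrt{2} i \sqrt{2}\right) \left(-37\right) = 60 + \left(-9 + 2 i\right) \left(-37\right) = 60 + \left(333 - 74 i\right) = 393 - 74 i$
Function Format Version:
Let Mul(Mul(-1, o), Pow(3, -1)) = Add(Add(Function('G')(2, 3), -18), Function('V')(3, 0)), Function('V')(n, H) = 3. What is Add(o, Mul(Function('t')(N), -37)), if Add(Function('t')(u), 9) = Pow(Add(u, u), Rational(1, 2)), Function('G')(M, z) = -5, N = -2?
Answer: Add(393, Mul(-74, I)) ≈ Add(393.00, Mul(-74.000, I))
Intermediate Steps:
o = 60 (o = Mul(-3, Add(Add(-5, -18), 3)) = Mul(-3, Add(-23, 3)) = Mul(-3, -20) = 60)
Function('t')(u) = Add(-9, Mul(Pow(2, Rational(1, 2)), Pow(u, Rational(1, 2)))) (Function('t')(u) = Add(-9, Pow(Add(u, u), Rational(1, 2))) = Add(-9, Pow(Mul(2, u), Rational(1, 2))) = Add(-9, Mul(Pow(2, Rational(1, 2)), Pow(u, Rational(1, 2)))))
Add(o, Mul(Function('t')(N), -37)) = Add(60, Mul(Add(-9, Mul(Pow(2, Rational(1, 2)), Pow(-2, Rational(1, 2)))), -37)) = Add(60, Mul(Add(-9, Mul(Pow(2, Rational(1, 2)), Mul(I, Pow(2, Rational(1, 2))))), -37)) = Add(60, Mul(Add(-9, Mul(2, I)), -37)) = Add(60, Add(333, Mul(-74, I))) = Add(393, Mul(-74, I))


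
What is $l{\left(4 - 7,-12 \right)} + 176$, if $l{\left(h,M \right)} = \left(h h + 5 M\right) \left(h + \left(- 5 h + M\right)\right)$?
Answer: $176$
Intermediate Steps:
$l{\left(h,M \right)} = \left(M - 4 h\right) \left(h^{2} + 5 M\right)$ ($l{\left(h,M \right)} = \left(h^{2} + 5 M\right) \left(h + \left(M - 5 h\right)\right) = \left(h^{2} + 5 M\right) \left(M - 4 h\right) = \left(M - 4 h\right) \left(h^{2} + 5 M\right)$)
$l{\left(4 - 7,-12 \right)} + 176 = \left(- 4 \left(4 - 7\right)^{3} + 5 \left(-12\right)^{2} - 12 \left(4 - 7\right)^{2} - - 240 \left(4 - 7\right)\right) + 176 = \left(- 4 \left(4 - 7\right)^{3} + 5 \cdot 144 - 12 \left(4 - 7\right)^{2} - - 240 \left(4 - 7\right)\right) + 176 = \left(- 4 \left(-3\right)^{3} + 720 - 12 \left(-3\right)^{2} - \left(-240\right) \left(-3\right)\right) + 176 = \left(\left(-4\right) \left(-27\right) + 720 - 108 - 720\right) + 176 = \left(108 + 720 - 108 - 720\right) + 176 = 0 + 176 = 176$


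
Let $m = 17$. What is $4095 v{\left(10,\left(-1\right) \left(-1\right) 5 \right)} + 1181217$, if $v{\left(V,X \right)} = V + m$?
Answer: $1291782$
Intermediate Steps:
$v{\left(V,X \right)} = 17 + V$ ($v{\left(V,X \right)} = V + 17 = 17 + V$)
$4095 v{\left(10,\left(-1\right) \left(-1\right) 5 \right)} + 1181217 = 4095 \left(17 + 10\right) + 1181217 = 4095 \cdot 27 + 1181217 = 110565 + 1181217 = 1291782$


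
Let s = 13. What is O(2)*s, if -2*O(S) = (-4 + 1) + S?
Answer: 13/2 ≈ 6.5000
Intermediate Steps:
O(S) = 3/2 - S/2 (O(S) = -((-4 + 1) + S)/2 = -(-3 + S)/2 = 3/2 - S/2)
O(2)*s = (3/2 - 1/2*2)*13 = (3/2 - 1)*13 = (1/2)*13 = 13/2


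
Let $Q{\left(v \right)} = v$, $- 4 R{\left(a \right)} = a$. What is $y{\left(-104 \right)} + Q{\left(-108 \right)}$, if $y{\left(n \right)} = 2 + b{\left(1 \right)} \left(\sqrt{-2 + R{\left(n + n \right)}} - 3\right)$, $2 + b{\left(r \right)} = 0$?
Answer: $-100 - 10 \sqrt{2} \approx -114.14$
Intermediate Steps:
$b{\left(r \right)} = -2$ ($b{\left(r \right)} = -2 + 0 = -2$)
$R{\left(a \right)} = - \frac{a}{4}$
$y{\left(n \right)} = 8 - 2 \sqrt{-2 - \frac{n}{2}}$ ($y{\left(n \right)} = 2 - 2 \left(\sqrt{-2 - \frac{n + n}{4}} - 3\right) = 2 - 2 \left(\sqrt{-2 - \frac{2 n}{4}} - 3\right) = 2 - 2 \left(\sqrt{-2 - \frac{n}{2}} - 3\right) = 2 - 2 \left(-3 + \sqrt{-2 - \frac{n}{2}}\right) = 2 - \left(-6 + 2 \sqrt{-2 - \frac{n}{2}}\right) = 8 - 2 \sqrt{-2 - \frac{n}{2}}$)
$y{\left(-104 \right)} + Q{\left(-108 \right)} = \left(8 - \sqrt{-8 - -208}\right) - 108 = \left(8 - \sqrt{-8 + 208}\right) - 108 = \left(8 - \sqrt{200}\right) - 108 = \left(8 - 10 \sqrt{2}\right) - 108 = -100 - 10 \sqrt{2}$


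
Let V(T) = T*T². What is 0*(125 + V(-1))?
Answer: 0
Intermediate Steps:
V(T) = T³
0*(125 + V(-1)) = 0*(125 + (-1)³) = 0*(125 - 1) = 0*124 = 0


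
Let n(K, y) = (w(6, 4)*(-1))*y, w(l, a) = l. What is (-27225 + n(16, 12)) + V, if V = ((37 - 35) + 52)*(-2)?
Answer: -27405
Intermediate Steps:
n(K, y) = -6*y (n(K, y) = (6*(-1))*y = -6*y)
V = -108 (V = (2 + 52)*(-2) = 54*(-2) = -108)
(-27225 + n(16, 12)) + V = (-27225 - 6*12) - 108 = (-27225 - 72) - 108 = -27297 - 108 = -27405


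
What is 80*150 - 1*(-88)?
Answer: 12088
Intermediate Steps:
80*150 - 1*(-88) = 12000 + 88 = 12088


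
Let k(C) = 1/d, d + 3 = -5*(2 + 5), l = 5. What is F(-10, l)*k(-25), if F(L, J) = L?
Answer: 5/19 ≈ 0.26316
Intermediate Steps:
d = -38 (d = -3 - 5*(2 + 5) = -3 - 5*7 = -3 - 35 = -38)
k(C) = -1/38 (k(C) = 1/(-38) = -1/38)
F(-10, l)*k(-25) = -10*(-1/38) = 5/19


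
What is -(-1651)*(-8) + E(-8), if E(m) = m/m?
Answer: -13207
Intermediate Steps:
E(m) = 1
-(-1651)*(-8) + E(-8) = -(-1651)*(-8) + 1 = -127*104 + 1 = -13208 + 1 = -13207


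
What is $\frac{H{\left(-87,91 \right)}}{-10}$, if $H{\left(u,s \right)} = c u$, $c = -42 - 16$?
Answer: $- \frac{2523}{5} \approx -504.6$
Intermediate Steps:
$c = -58$
$H{\left(u,s \right)} = - 58 u$
$\frac{H{\left(-87,91 \right)}}{-10} = \frac{\left(-58\right) \left(-87\right)}{-10} = 5046 \left(- \frac{1}{10}\right) = - \frac{2523}{5}$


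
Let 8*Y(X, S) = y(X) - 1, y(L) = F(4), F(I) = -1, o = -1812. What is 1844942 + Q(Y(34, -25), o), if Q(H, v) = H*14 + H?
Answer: 7379753/4 ≈ 1.8449e+6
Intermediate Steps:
y(L) = -1
Y(X, S) = -¼ (Y(X, S) = (-1 - 1)/8 = (⅛)*(-2) = -¼)
Q(H, v) = 15*H (Q(H, v) = 14*H + H = 15*H)
1844942 + Q(Y(34, -25), o) = 1844942 + 15*(-¼) = 1844942 - 15/4 = 7379753/4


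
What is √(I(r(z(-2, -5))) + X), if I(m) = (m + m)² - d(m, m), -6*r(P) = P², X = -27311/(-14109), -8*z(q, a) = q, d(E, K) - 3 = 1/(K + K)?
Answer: √2391882737473/225744 ≈ 6.8510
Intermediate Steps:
d(E, K) = 3 + 1/(2*K) (d(E, K) = 3 + 1/(K + K) = 3 + 1/(2*K))
z(q, a) = -q/8
X = 27311/14109 (X = -27311*(-1/14109) = 27311/14109 ≈ 1.9357)
r(P) = -P²/6
I(m) = -3 + 4*m² - 1/(2*m) (I(m) = (m + m)² - (3 + 1/(2*m)) = (2*m)² + (-3 - 1/(2*m)) = 4*m² + (-3 - 1/(2*m)) = -3 + 4*m² - 1/(2*m))
√(I(r(z(-2, -5))) + X) = √((-3 + 4*(-(-⅛*(-2))²/6)² - 1/(2*((-(-⅛*(-2))²/6)))) + 27311/14109) = √((-3 + 4*(-(¼)²/6)² - 1/(2*((-(¼)²/6)))) + 27311/14109) = √((-3 + 4*(-⅙*1/16)² - 1/(2*((-⅙*1/16)))) + 27311/14109) = √((-3 + 4*(-1/96)² - 1/(2*(-1/96))) + 27311/14109) = √((-3 + 4*(1/9216) - ½*(-96)) + 27311/14109) = √((-3 + 1/2304 + 48) + 27311/14109) = √(103681/2304 + 27311/14109) = √(508586591/10835712) = √2391882737473/225744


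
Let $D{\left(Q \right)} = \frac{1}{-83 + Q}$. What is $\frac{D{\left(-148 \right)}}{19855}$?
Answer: $- \frac{1}{4586505} \approx -2.1803 \cdot 10^{-7}$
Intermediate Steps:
$\frac{D{\left(-148 \right)}}{19855} = \frac{1}{\left(-83 - 148\right) 19855} = \frac{1}{-231} \cdot \frac{1}{19855} = \left(- \frac{1}{231}\right) \frac{1}{19855} = - \frac{1}{4586505}$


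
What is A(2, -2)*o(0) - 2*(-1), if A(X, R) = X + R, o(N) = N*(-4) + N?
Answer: 2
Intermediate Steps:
o(N) = -3*N (o(N) = -4*N + N = -3*N)
A(X, R) = R + X
A(2, -2)*o(0) - 2*(-1) = (-2 + 2)*(-3*0) - 2*(-1) = 0*0 + 2 = 0 + 2 = 2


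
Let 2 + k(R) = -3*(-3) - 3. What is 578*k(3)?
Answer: 2312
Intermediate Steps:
k(R) = 4 (k(R) = -2 + (-3*(-3) - 3) = -2 + (9 - 3) = -2 + 6 = 4)
578*k(3) = 578*4 = 2312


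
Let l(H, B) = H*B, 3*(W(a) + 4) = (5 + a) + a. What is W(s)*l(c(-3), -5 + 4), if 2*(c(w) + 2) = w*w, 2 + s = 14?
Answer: -85/6 ≈ -14.167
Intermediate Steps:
s = 12 (s = -2 + 14 = 12)
c(w) = -2 + w²/2 (c(w) = -2 + (w*w)/2 = -2 + w²/2)
W(a) = -7/3 + 2*a/3 (W(a) = -4 + ((5 + a) + a)/3 = -4 + (5 + 2*a)/3 = -4 + (5/3 + 2*a/3) = -7/3 + 2*a/3)
l(H, B) = B*H
W(s)*l(c(-3), -5 + 4) = (-7/3 + (⅔)*12)*((-5 + 4)*(-2 + (½)*(-3)²)) = (-7/3 + 8)*(-(-2 + (½)*9)) = 17*(-(-2 + 9/2))/3 = 17*(-1*5/2)/3 = (17/3)*(-5/2) = -85/6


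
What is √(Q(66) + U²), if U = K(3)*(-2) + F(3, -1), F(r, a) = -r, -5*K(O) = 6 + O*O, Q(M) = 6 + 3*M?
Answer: √213 ≈ 14.595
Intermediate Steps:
K(O) = -6/5 - O²/5 (K(O) = -(6 + O*O)/5 = -(6 + O²)/5 = -6/5 - O²/5)
U = 3 (U = (-6/5 - ⅕*3²)*(-2) - 1*3 = (-6/5 - ⅕*9)*(-2) - 3 = (-6/5 - 9/5)*(-2) - 3 = -3*(-2) - 3 = 6 - 3 = 3)
√(Q(66) + U²) = √((6 + 3*66) + 3²) = √((6 + 198) + 9) = √(204 + 9) = √213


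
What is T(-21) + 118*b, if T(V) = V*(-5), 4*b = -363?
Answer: -21207/2 ≈ -10604.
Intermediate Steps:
b = -363/4 (b = (¼)*(-363) = -363/4 ≈ -90.750)
T(V) = -5*V
T(-21) + 118*b = -5*(-21) + 118*(-363/4) = 105 - 21417/2 = -21207/2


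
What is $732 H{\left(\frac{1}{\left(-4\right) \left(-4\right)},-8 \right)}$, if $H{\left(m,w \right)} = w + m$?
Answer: $- \frac{23241}{4} \approx -5810.3$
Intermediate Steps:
$H{\left(m,w \right)} = m + w$
$732 H{\left(\frac{1}{\left(-4\right) \left(-4\right)},-8 \right)} = 732 \left(\frac{1}{\left(-4\right) \left(-4\right)} - 8\right) = 732 \left(\frac{1}{16} - 8\right) = 732 \left(- \frac{127}{16}\right) = - \frac{23241}{4}$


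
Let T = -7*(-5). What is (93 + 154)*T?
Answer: 8645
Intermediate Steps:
T = 35
(93 + 154)*T = (93 + 154)*35 = 247*35 = 8645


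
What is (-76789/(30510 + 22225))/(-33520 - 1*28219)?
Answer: 76789/3255806165 ≈ 2.3585e-5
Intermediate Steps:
(-76789/(30510 + 22225))/(-33520 - 1*28219) = (-76789/52735)/(-33520 - 28219) = -76789*1/52735/(-61739) = -76789/52735*(-1/61739) = 76789/3255806165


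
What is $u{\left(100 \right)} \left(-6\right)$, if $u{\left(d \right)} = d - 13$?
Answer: $-522$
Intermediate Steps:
$u{\left(d \right)} = -13 + d$
$u{\left(100 \right)} \left(-6\right) = \left(-13 + 100\right) \left(-6\right) = 87 \left(-6\right) = -522$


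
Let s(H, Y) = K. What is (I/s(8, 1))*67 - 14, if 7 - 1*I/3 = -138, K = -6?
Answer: -9743/2 ≈ -4871.5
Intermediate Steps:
s(H, Y) = -6
I = 435 (I = 21 - 3*(-138) = 21 + 414 = 435)
(I/s(8, 1))*67 - 14 = (435/(-6))*67 - 14 = (435*(-⅙))*67 - 14 = -145/2*67 - 14 = -9715/2 - 14 = -9743/2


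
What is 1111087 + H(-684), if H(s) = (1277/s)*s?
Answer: 1112364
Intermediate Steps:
H(s) = 1277
1111087 + H(-684) = 1111087 + 1277 = 1112364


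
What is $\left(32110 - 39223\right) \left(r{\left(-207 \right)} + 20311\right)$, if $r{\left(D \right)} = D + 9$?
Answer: $-143063769$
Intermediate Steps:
$r{\left(D \right)} = 9 + D$
$\left(32110 - 39223\right) \left(r{\left(-207 \right)} + 20311\right) = \left(32110 - 39223\right) \left(\left(9 - 207\right) + 20311\right) = - 7113 \left(-198 + 20311\right) = \left(-7113\right) 20113 = -143063769$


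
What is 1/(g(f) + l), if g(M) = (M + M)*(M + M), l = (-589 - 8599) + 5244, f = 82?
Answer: 1/22952 ≈ 4.3569e-5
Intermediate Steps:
l = -3944 (l = -9188 + 5244 = -3944)
g(M) = 4*M² (g(M) = (2*M)*(2*M) = 4*M²)
1/(g(f) + l) = 1/(4*82² - 3944) = 1/(4*6724 - 3944) = 1/(26896 - 3944) = 1/22952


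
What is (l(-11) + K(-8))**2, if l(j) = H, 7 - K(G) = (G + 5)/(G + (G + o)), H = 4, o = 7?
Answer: 1024/9 ≈ 113.78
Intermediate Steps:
K(G) = 7 - (5 + G)/(7 + 2*G) (K(G) = 7 - (G + 5)/(G + (G + 7)) = 7 - (5 + G)/(G + (7 + G)) = 7 - (5 + G)/(7 + 2*G))
l(j) = 4
(l(-11) + K(-8))**2 = (4 + (44 + 13*(-8))/(7 + 2*(-8)))**2 = (4 + (44 - 104)/(7 - 16))**2 = (4 - 60/(-9))**2 = (4 - 1/9*(-60))**2 = (4 + 20/3)**2 = (32/3)**2 = 1024/9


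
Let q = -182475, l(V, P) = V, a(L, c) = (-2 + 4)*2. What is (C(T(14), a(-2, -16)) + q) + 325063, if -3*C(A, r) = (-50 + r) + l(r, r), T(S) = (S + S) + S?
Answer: 142602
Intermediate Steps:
a(L, c) = 4 (a(L, c) = 2*2 = 4)
T(S) = 3*S (T(S) = 2*S + S = 3*S)
C(A, r) = 50/3 - 2*r/3 (C(A, r) = -((-50 + r) + r)/3 = -(-50 + 2*r)/3 = 50/3 - 2*r/3)
(C(T(14), a(-2, -16)) + q) + 325063 = ((50/3 - 2/3*4) - 182475) + 325063 = ((50/3 - 8/3) - 182475) + 325063 = (14 - 182475) + 325063 = -182461 + 325063 = 142602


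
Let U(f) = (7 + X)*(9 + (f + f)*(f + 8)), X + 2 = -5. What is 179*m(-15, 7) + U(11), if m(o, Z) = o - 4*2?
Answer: -4117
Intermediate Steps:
X = -7 (X = -2 - 5 = -7)
m(o, Z) = -8 + o (m(o, Z) = o - 8 = -8 + o)
U(f) = 0 (U(f) = (7 - 7)*(9 + (f + f)*(f + 8)) = 0*(9 + (2*f)*(8 + f)) = 0*(9 + 2*f*(8 + f)) = 0)
179*m(-15, 7) + U(11) = 179*(-8 - 15) + 0 = 179*(-23) + 0 = -4117 + 0 = -4117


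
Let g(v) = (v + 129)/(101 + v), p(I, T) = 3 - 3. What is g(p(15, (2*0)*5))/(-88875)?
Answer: -43/2992125 ≈ -1.4371e-5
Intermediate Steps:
p(I, T) = 0
g(v) = (129 + v)/(101 + v)
g(p(15, (2*0)*5))/(-88875) = ((129 + 0)/(101 + 0))/(-88875) = (129/101)*(-1/88875) = -43/2992125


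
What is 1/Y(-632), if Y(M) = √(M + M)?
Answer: -I*√79/316 ≈ -0.028127*I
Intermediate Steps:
Y(M) = √2*√M (Y(M) = √(2*M) = √2*√M)
1/Y(-632) = 1/(√2*√(-632)) = 1/(√2*(2*I*√158)) = 1/(4*I*√79) = -I*√79/316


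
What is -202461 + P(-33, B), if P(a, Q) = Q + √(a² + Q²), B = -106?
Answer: -202567 + 5*√493 ≈ -2.0246e+5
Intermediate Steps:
P(a, Q) = Q + √(Q² + a²)
-202461 + P(-33, B) = -202461 + (-106 + √((-106)² + (-33)²)) = -202461 + (-106 + √(11236 + 1089)) = -202461 + (-106 + √12325) = -202461 + (-106 + 5*√493) = -202567 + 5*√493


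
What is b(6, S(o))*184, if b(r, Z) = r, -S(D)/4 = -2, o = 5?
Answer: 1104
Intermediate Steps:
S(D) = 8 (S(D) = -4*(-2) = 8)
b(6, S(o))*184 = 6*184 = 1104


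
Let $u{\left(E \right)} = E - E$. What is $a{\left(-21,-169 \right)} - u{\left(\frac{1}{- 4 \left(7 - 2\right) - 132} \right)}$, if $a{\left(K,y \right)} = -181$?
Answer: $-181$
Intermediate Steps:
$u{\left(E \right)} = 0$
$a{\left(-21,-169 \right)} - u{\left(\frac{1}{- 4 \left(7 - 2\right) - 132} \right)} = -181 - 0 = -181 + 0 = -181$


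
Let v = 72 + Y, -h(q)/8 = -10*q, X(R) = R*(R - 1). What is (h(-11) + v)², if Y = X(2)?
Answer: 649636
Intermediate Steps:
X(R) = R*(-1 + R)
h(q) = 80*q (h(q) = -(-80)*q = 80*q)
Y = 2 (Y = 2*(-1 + 2) = 2*1 = 2)
v = 74 (v = 72 + 2 = 74)
(h(-11) + v)² = (80*(-11) + 74)² = (-880 + 74)² = (-806)² = 649636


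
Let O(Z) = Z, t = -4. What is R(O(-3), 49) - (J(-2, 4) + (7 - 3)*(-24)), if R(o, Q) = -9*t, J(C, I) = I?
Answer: 128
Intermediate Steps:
R(o, Q) = 36 (R(o, Q) = -9*(-4) = 36)
R(O(-3), 49) - (J(-2, 4) + (7 - 3)*(-24)) = 36 - (4 + (7 - 3)*(-24)) = 36 - (4 + 4*(-24)) = 36 - (4 - 96) = 36 - 1*(-92) = 36 + 92 = 128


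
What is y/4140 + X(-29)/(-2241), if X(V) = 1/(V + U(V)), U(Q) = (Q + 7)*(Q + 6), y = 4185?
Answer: 99412909/98344044 ≈ 1.0109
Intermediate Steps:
U(Q) = (6 + Q)*(7 + Q) (U(Q) = (7 + Q)*(6 + Q) = (6 + Q)*(7 + Q))
X(V) = 1/(42 + V**2 + 14*V) (X(V) = 1/(V + (42 + V**2 + 13*V)) = 1/(42 + V**2 + 14*V))
y/4140 + X(-29)/(-2241) = 4185/4140 + 1/((42 + (-29)**2 + 14*(-29))*(-2241)) = 4185*(1/4140) - 1/2241/(42 + 841 - 406) = 93/92 - 1/2241/477 = 93/92 + (1/477)*(-1/2241) = 93/92 - 1/1068957 = 99412909/98344044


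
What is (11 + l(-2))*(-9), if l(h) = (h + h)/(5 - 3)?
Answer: -81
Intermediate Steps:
l(h) = h (l(h) = (2*h)/2 = (2*h)*(1/2) = h)
(11 + l(-2))*(-9) = (11 - 2)*(-9) = 9*(-9) = -81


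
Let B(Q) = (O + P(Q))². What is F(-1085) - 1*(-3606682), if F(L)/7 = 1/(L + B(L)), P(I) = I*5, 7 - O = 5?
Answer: 106064741613615/29407844 ≈ 3.6067e+6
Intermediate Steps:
O = 2 (O = 7 - 1*5 = 7 - 5 = 2)
P(I) = 5*I
B(Q) = (2 + 5*Q)²
F(L) = 7/(L + (2 + 5*L)²)
F(-1085) - 1*(-3606682) = 7/(-1085 + (2 + 5*(-1085))²) - 1*(-3606682) = 7/(-1085 + (2 - 5425)²) + 3606682 = 7/(-1085 + (-5423)²) + 3606682 = 7/(-1085 + 29408929) + 3606682 = 7/29407844 + 3606682 = 106064741613615/29407844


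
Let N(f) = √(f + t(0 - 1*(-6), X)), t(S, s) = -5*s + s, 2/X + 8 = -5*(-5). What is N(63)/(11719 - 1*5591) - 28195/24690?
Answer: -5639/4938 + √18071/104176 ≈ -1.1407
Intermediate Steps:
X = 2/17 (X = 2/(-8 - 5*(-5)) = 2/(-8 + 25) = 2/17 ≈ 0.11765)
t(S, s) = -4*s
N(f) = √(-8/17 + f) (N(f) = √(f - 4*2/17) = √(f - 8/17) = √(-8/17 + f))
N(63)/(11719 - 1*5591) - 28195/24690 = (√(-136 + 289*63)/17)/(11719 - 1*5591) - 28195/24690 = (√(-136 + 18207)/17)/(11719 - 5591) - 28195*1/24690 = (√18071/17)/6128 - 5639/4938 = (√18071/17)*(1/6128) - 5639/4938 = √18071/104176 - 5639/4938 = -5639/4938 + √18071/104176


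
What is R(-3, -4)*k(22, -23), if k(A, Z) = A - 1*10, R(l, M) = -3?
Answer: -36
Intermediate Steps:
k(A, Z) = -10 + A (k(A, Z) = A - 10 = -10 + A)
R(-3, -4)*k(22, -23) = -3*(-10 + 22) = -3*12 = -36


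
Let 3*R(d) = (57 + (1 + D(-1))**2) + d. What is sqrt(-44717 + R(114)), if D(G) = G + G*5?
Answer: I*sqrt(401865)/3 ≈ 211.31*I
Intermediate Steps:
D(G) = 6*G (D(G) = G + 5*G = 6*G)
R(d) = 82/3 + d/3 (R(d) = ((57 + (1 + 6*(-1))**2) + d)/3 = ((57 + (1 - 6)**2) + d)/3 = ((57 + (-5)**2) + d)/3 = ((57 + 25) + d)/3 = (82 + d)/3 = 82/3 + d/3)
sqrt(-44717 + R(114)) = sqrt(-44717 + (82/3 + (1/3)*114)) = sqrt(-44717 + (82/3 + 38)) = sqrt(-44717 + 196/3) = sqrt(-133955/3) = I*sqrt(401865)/3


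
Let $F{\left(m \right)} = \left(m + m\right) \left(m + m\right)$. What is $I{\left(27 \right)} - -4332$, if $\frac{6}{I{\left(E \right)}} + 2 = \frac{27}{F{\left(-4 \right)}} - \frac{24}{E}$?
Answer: $\frac{6152316}{1421} \approx 4329.6$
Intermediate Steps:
$F{\left(m \right)} = 4 m^{2}$ ($F{\left(m \right)} = 2 m 2 m = 4 m^{2}$)
$I{\left(E \right)} = \frac{6}{- \frac{101}{64} - \frac{24}{E}}$ ($I{\left(E \right)} = \frac{6}{-2 + \left(\frac{27}{4 \left(-4\right)^{2}} - \frac{24}{E}\right)} = \frac{6}{-2 + \left(\frac{27}{4 \cdot 16} - \frac{24}{E}\right)} = \frac{6}{-2 + \left(\frac{27}{64} - \frac{24}{E}\right)} = \frac{6}{- \frac{101}{64} - \frac{24}{E}}$)
$I{\left(27 \right)} - -4332 = \left(-384\right) 27 \frac{1}{1536 + 101 \cdot 27} - -4332 = \left(-384\right) 27 \frac{1}{1536 + 2727} + 4332 = \left(-384\right) 27 \cdot \frac{1}{4263} + 4332 = - \frac{3456}{1421} + 4332 = \frac{6152316}{1421}$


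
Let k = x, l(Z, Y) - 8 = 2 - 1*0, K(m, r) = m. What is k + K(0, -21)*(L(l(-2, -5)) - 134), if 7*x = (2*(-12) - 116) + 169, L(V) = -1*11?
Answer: 29/7 ≈ 4.1429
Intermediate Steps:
l(Z, Y) = 10 (l(Z, Y) = 8 + (2 - 1*0) = 8 + (2 + 0) = 8 + 2 = 10)
L(V) = -11
x = 29/7 (x = ((2*(-12) - 116) + 169)/7 = ((-24 - 116) + 169)/7 = (-140 + 169)/7 = (⅐)*29 = 29/7 ≈ 4.1429)
k = 29/7 ≈ 4.1429
k + K(0, -21)*(L(l(-2, -5)) - 134) = 29/7 + 0*(-11 - 134) = 29/7 + 0*(-145) = 29/7 + 0 = 29/7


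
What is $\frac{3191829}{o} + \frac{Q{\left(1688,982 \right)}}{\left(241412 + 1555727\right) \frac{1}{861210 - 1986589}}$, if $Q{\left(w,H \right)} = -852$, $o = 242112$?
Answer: $\frac{79292897426309}{145036305856} \approx 546.71$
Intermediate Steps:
$\frac{3191829}{o} + \frac{Q{\left(1688,982 \right)}}{\left(241412 + 1555727\right) \frac{1}{861210 - 1986589}} = \frac{3191829}{242112} - \frac{852}{\left(241412 + 1555727\right) \frac{1}{861210 - 1986589}} = 3191829 \cdot \frac{1}{242112} - \frac{852}{1797139 \frac{1}{-1125379}} = \frac{1063943}{80704} - \frac{852}{1797139 \left(- \frac{1}{1125379}\right)} = \frac{1063943}{80704} - \frac{852}{- \frac{1797139}{1125379}} = \frac{1063943}{80704} - - \frac{958822908}{1797139} = \frac{1063943}{80704} + \frac{958822908}{1797139} = \frac{79292897426309}{145036305856}$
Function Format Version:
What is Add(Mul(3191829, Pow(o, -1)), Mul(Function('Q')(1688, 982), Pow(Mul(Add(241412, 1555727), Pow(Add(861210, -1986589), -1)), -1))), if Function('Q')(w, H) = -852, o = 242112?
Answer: Rational(79292897426309, 145036305856) ≈ 546.71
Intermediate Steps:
Add(Mul(3191829, Pow(o, -1)), Mul(Function('Q')(1688, 982), Pow(Mul(Add(241412, 1555727), Pow(Add(861210, -1986589), -1)), -1))) = Add(Mul(3191829, Pow(242112, -1)), Mul(-852, Pow(Mul(Add(241412, 1555727), Pow(Add(861210, -1986589), -1)), -1))) = Add(Mul(3191829, Rational(1, 242112)), Mul(-852, Pow(Mul(1797139, Pow(-1125379, -1)), -1))) = Add(Rational(1063943, 80704), Mul(-852, Pow(Mul(1797139, Rational(-1, 1125379)), -1))) = Add(Rational(1063943, 80704), Mul(-852, Pow(Rational(-1797139, 1125379), -1))) = Add(Rational(1063943, 80704), Mul(-852, Rational(-1125379, 1797139))) = Add(Rational(1063943, 80704), Rational(958822908, 1797139)) = Rational(79292897426309, 145036305856)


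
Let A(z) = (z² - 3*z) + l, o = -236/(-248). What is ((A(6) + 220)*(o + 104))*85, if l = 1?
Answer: 132189705/62 ≈ 2.1321e+6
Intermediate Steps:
o = 59/62 (o = -236*(-1/248) = 59/62 ≈ 0.95161)
A(z) = 1 + z² - 3*z (A(z) = (z² - 3*z) + 1 = 1 + z² - 3*z)
((A(6) + 220)*(o + 104))*85 = (((1 + 6² - 3*6) + 220)*(59/62 + 104))*85 = (((1 + 36 - 18) + 220)*(6507/62))*85 = ((19 + 220)*(6507/62))*85 = (239*(6507/62))*85 = (1555173/62)*85 = 132189705/62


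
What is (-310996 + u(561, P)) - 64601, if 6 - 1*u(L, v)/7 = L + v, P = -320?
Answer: -377242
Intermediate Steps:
u(L, v) = 42 - 7*L - 7*v (u(L, v) = 42 - 7*(L + v) = 42 + (-7*L - 7*v) = 42 - 7*L - 7*v)
(-310996 + u(561, P)) - 64601 = (-310996 + (42 - 7*561 - 7*(-320))) - 64601 = (-310996 + (42 - 3927 + 2240)) - 64601 = (-310996 - 1645) - 64601 = -312641 - 64601 = -377242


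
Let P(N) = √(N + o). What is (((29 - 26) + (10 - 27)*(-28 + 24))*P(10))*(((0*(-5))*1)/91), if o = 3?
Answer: 0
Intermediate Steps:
P(N) = √(3 + N) (P(N) = √(N + 3) = √(3 + N))
(((29 - 26) + (10 - 27)*(-28 + 24))*P(10))*(((0*(-5))*1)/91) = (((29 - 26) + (10 - 27)*(-28 + 24))*√(3 + 10))*(((0*(-5))*1)/91) = ((3 - 17*(-4))*√13)*((0*1)*(1/91)) = ((3 + 68)*√13)*(0*(1/91)) = (71*√13)*0 = 0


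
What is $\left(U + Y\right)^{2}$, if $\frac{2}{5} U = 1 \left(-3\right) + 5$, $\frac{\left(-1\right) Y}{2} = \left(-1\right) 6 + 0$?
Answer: $289$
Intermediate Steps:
$Y = 12$ ($Y = - 2 \left(\left(-1\right) 6 + 0\right) = - 2 \left(-6 + 0\right) = \left(-2\right) \left(-6\right) = 12$)
$U = 5$ ($U = \frac{5 \left(1 \left(-3\right) + 5\right)}{2} = \frac{5 \left(-3 + 5\right)}{2} = \frac{5}{2} \cdot 2 = 5$)
$\left(U + Y\right)^{2} = \left(5 + 12\right)^{2} = 17^{2} = 289$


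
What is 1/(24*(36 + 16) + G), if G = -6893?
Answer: -1/5645 ≈ -0.00017715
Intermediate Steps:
1/(24*(36 + 16) + G) = 1/(24*(36 + 16) - 6893) = 1/(24*52 - 6893) = 1/(1248 - 6893) = 1/(-5645) = -1/5645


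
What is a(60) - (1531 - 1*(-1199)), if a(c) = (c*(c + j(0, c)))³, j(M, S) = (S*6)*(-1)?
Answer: -5832000002730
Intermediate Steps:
j(M, S) = -6*S (j(M, S) = (6*S)*(-1) = -6*S)
a(c) = -125*c⁶ (a(c) = (c*(c - 6*c))³ = (c*(-5*c))³ = (-5*c²)³ = -125*c⁶)
a(60) - (1531 - 1*(-1199)) = -125*60⁶ - (1531 - 1*(-1199)) = -125*46656000000 - (1531 + 1199) = -5832000000000 - 1*2730 = -5832000000000 - 2730 = -5832000002730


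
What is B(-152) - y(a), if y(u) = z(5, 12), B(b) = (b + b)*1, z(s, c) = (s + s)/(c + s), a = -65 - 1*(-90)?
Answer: -5178/17 ≈ -304.59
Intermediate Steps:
a = 25 (a = -65 + 90 = 25)
z(s, c) = 2*s/(c + s) (z(s, c) = (2*s)/(c + s) = 2*s/(c + s))
B(b) = 2*b (B(b) = (2*b)*1 = 2*b)
y(u) = 10/17 (y(u) = 2*5/(12 + 5) = 2*5/17 = 2*5*(1/17) = 10/17)
B(-152) - y(a) = 2*(-152) - 1*10/17 = -304 - 10/17 = -5178/17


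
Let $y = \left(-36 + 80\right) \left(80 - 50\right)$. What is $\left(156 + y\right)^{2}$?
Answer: $2178576$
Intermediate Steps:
$y = 1320$ ($y = 44 \cdot 30 = 1320$)
$\left(156 + y\right)^{2} = \left(156 + 1320\right)^{2} = 1476^{2} = 2178576$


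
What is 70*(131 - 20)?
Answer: 7770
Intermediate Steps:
70*(131 - 20) = 70*111 = 7770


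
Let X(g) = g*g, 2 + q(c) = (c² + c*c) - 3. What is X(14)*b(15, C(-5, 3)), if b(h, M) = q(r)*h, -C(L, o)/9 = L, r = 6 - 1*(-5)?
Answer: 696780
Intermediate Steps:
r = 11 (r = 6 + 5 = 11)
C(L, o) = -9*L
q(c) = -5 + 2*c² (q(c) = -2 + ((c² + c*c) - 3) = -2 + ((c² + c²) - 3) = -2 + (2*c² - 3) = -2 + (-3 + 2*c²) = -5 + 2*c²)
X(g) = g²
b(h, M) = 237*h (b(h, M) = (-5 + 2*11²)*h = (-5 + 2*121)*h = (-5 + 242)*h = 237*h)
X(14)*b(15, C(-5, 3)) = 14²*(237*15) = 196*3555 = 696780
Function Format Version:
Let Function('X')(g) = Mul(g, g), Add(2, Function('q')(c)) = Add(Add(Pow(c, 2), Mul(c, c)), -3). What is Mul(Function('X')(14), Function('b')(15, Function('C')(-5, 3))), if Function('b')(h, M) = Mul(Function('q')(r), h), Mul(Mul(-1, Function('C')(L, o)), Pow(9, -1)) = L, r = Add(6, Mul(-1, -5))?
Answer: 696780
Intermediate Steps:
r = 11 (r = Add(6, 5) = 11)
Function('C')(L, o) = Mul(-9, L)
Function('q')(c) = Add(-5, Mul(2, Pow(c, 2))) (Function('q')(c) = Add(-2, Add(Add(Pow(c, 2), Mul(c, c)), -3)) = Add(-2, Add(Add(Pow(c, 2), Pow(c, 2)), -3)) = Add(-2, Add(Mul(2, Pow(c, 2)), -3)) = Add(-2, Add(-3, Mul(2, Pow(c, 2)))) = Add(-5, Mul(2, Pow(c, 2))))
Function('X')(g) = Pow(g, 2)
Function('b')(h, M) = Mul(237, h) (Function('b')(h, M) = Mul(Add(-5, Mul(2, Pow(11, 2))), h) = Mul(Add(-5, Mul(2, 121)), h) = Mul(Add(-5, 242), h) = Mul(237, h))
Mul(Function('X')(14), Function('b')(15, Function('C')(-5, 3))) = Mul(Pow(14, 2), Mul(237, 15)) = Mul(196, 3555) = 696780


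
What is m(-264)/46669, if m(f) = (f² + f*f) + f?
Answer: 139128/46669 ≈ 2.9812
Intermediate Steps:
m(f) = f + 2*f² (m(f) = (f² + f²) + f = 2*f² + f = f + 2*f²)
m(-264)/46669 = -264*(1 + 2*(-264))/46669 = -264*(1 - 528)*(1/46669) = -264*(-527)*(1/46669) = 139128*(1/46669) = 139128/46669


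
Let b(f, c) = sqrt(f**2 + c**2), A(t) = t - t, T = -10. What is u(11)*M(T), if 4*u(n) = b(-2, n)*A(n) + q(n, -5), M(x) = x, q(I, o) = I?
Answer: -55/2 ≈ -27.500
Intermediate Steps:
A(t) = 0
b(f, c) = sqrt(c**2 + f**2)
u(n) = n/4 (u(n) = (sqrt(n**2 + (-2)**2)*0 + n)/4 = (sqrt(n**2 + 4)*0 + n)/4 = (sqrt(4 + n**2)*0 + n)/4 = (0 + n)/4 = n/4)
u(11)*M(T) = ((1/4)*11)*(-10) = (11/4)*(-10) = -55/2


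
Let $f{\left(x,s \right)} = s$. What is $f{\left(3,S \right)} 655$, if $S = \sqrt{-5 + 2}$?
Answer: $655 i \sqrt{3} \approx 1134.5 i$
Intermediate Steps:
$S = i \sqrt{3}$ ($S = \sqrt{-3} = i \sqrt{3} \approx 1.732 i$)
$f{\left(3,S \right)} 655 = i \sqrt{3} \cdot 655 = 655 i \sqrt{3}$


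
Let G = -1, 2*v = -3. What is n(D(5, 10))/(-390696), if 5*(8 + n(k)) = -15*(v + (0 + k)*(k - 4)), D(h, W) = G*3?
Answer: 133/781392 ≈ 0.00017021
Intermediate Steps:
v = -3/2 (v = (½)*(-3) = -3/2 ≈ -1.5000)
D(h, W) = -3 (D(h, W) = -1*3 = -3)
n(k) = -7/2 - 3*k*(-4 + k) (n(k) = -8 + (-15*(-3/2 + (0 + k)*(k - 4)))/5 = -8 + (-15*(-3/2 + k*(-4 + k)))/5 = -8 + (45/2 - 15*k*(-4 + k))/5 = -8 + (9/2 - 3*k*(-4 + k)) = -7/2 - 3*k*(-4 + k))
n(D(5, 10))/(-390696) = (-7/2 - 3*(-3)² + 12*(-3))/(-390696) = (-7/2 - 3*9 - 36)*(-1/390696) = (-7/2 - 27 - 36)*(-1/390696) = -133/2*(-1/390696) = 133/781392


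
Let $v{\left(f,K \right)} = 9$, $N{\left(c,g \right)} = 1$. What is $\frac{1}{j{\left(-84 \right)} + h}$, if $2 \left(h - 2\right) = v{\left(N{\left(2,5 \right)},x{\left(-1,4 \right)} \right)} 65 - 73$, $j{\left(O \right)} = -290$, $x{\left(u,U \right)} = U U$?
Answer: $- \frac{1}{32} \approx -0.03125$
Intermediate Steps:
$x{\left(u,U \right)} = U^{2}$
$h = 258$ ($h = 2 + \frac{9 \cdot 65 - 73}{2} = 2 + \frac{585 - 73}{2} = 2 + \frac{1}{2} \cdot 512 = 2 + 256 = 258$)
$\frac{1}{j{\left(-84 \right)} + h} = \frac{1}{-290 + 258} = \frac{1}{-32} = - \frac{1}{32}$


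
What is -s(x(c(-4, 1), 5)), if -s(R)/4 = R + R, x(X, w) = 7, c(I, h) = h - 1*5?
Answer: 56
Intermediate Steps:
c(I, h) = -5 + h (c(I, h) = h - 5 = -5 + h)
s(R) = -8*R (s(R) = -4*(R + R) = -8*R)
-s(x(c(-4, 1), 5)) = -(-8)*7 = -1*(-56) = 56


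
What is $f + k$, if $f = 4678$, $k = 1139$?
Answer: $5817$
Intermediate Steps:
$f + k = 4678 + 1139 = 5817$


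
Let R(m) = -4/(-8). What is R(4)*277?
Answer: 277/2 ≈ 138.50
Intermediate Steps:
R(m) = ½ (R(m) = -4*(-⅛) = ½)
R(4)*277 = (½)*277 = 277/2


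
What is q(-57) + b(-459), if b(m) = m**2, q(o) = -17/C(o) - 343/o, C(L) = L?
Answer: 4003059/19 ≈ 2.1069e+5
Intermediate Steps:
q(o) = -360/o (q(o) = -17/o - 343/o = -360/o)
q(-57) + b(-459) = -360/(-57) + (-459)**2 = -360*(-1/57) + 210681 = 120/19 + 210681 = 4003059/19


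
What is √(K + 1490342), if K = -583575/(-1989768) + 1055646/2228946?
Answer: √22619611478378228466194281822/123196817348 ≈ 1220.8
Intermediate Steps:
K = 188958210671/246393634696 (K = -583575*(-1/1989768) + 1055646*(1/2228946) = 194525/663256 + 175941/371491 = 188958210671/246393634696 ≈ 0.76690)
√(K + 1490342) = √(188958210671/246393634696 + 1490342) = √(367210971278316703/246393634696) = √22619611478378228466194281822/123196817348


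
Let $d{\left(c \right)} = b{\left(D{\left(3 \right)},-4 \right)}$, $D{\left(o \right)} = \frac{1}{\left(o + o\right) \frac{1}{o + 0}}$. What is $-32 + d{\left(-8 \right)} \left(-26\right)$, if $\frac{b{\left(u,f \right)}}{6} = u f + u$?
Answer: $202$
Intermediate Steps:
$D{\left(o \right)} = \frac{1}{2}$ ($D{\left(o \right)} = \frac{1}{2 o \frac{1}{o}} = \frac{1}{2}$)
$b{\left(u,f \right)} = 6 u + 6 f u$ ($b{\left(u,f \right)} = 6 \left(u f + u\right) = 6 \left(f u + u\right) = 6 \left(u + f u\right) = 6 u + 6 f u$)
$d{\left(c \right)} = -9$ ($d{\left(c \right)} = 6 \cdot \frac{1}{2} \left(1 - 4\right) = 6 \cdot \frac{1}{2} \left(-3\right) = -9$)
$-32 + d{\left(-8 \right)} \left(-26\right) = -32 - -234 = -32 + 234 = 202$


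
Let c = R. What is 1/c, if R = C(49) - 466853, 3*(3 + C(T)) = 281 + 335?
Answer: -3/1399952 ≈ -2.1429e-6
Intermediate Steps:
C(T) = 607/3 (C(T) = -3 + (281 + 335)/3 = -3 + (⅓)*616 = -3 + 616/3 = 607/3)
R = -1399952/3 (R = 607/3 - 466853 = -1399952/3 ≈ -4.6665e+5)
c = -1399952/3 ≈ -4.6665e+5
1/c = 1/(-1399952/3) = -3/1399952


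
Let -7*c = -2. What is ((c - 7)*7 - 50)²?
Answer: 9409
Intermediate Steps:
c = 2/7 (c = -⅐*(-2) = 2/7 ≈ 0.28571)
((c - 7)*7 - 50)² = ((2/7 - 7)*7 - 50)² = (-47/7*7 - 50)² = (-47 - 50)² = (-97)² = 9409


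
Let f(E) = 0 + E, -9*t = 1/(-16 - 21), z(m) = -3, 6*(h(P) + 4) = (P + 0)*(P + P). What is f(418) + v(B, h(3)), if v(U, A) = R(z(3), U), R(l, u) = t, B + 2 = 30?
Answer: 139195/333 ≈ 418.00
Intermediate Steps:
h(P) = -4 + P²/3 (h(P) = -4 + ((P + 0)*(P + P))/6 = -4 + (P*(2*P))/6 = -4 + (2*P²)/6 = -4 + P²/3)
B = 28 (B = -2 + 30 = 28)
t = 1/333 (t = -1/(9*(-16 - 21)) = -⅑/(-37) = -⅑*(-1/37) = 1/333 ≈ 0.0030030)
R(l, u) = 1/333
v(U, A) = 1/333
f(E) = E
f(418) + v(B, h(3)) = 418 + 1/333 = 139195/333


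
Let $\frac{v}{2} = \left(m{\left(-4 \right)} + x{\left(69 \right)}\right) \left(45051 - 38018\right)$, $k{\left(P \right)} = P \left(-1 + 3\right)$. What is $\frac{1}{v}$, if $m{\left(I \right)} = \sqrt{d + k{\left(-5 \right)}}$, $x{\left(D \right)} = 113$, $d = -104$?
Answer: $\frac{113}{181212278} - \frac{i \sqrt{114}}{181212278} \approx 6.2358 \cdot 10^{-7} - 5.892 \cdot 10^{-8} i$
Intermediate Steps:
$k{\left(P \right)} = 2 P$ ($k{\left(P \right)} = P 2 = 2 P$)
$m{\left(I \right)} = i \sqrt{114}$ ($m{\left(I \right)} = \sqrt{-104 + 2 \left(-5\right)} = \sqrt{-104 - 10} = \sqrt{-114} = i \sqrt{114}$)
$v = 1589458 + 14066 i \sqrt{114}$ ($v = 2 \left(i \sqrt{114} + 113\right) \left(45051 - 38018\right) = 2 \left(113 + i \sqrt{114}\right) 7033 = 2 \left(794729 + 7033 i \sqrt{114}\right) = 1589458 + 14066 i \sqrt{114} \approx 1.5895 \cdot 10^{6} + 1.5018 \cdot 10^{5} i$)
$\frac{1}{v} = \frac{1}{1589458 + 14066 i \sqrt{114}}$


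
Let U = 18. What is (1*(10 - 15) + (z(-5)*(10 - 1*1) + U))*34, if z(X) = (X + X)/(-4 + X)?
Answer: 782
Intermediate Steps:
z(X) = 2*X/(-4 + X) (z(X) = (2*X)/(-4 + X) = 2*X/(-4 + X))
(1*(10 - 15) + (z(-5)*(10 - 1*1) + U))*34 = (1*(10 - 15) + ((2*(-5)/(-4 - 5))*(10 - 1*1) + 18))*34 = (1*(-5) + ((2*(-5)/(-9))*(10 - 1) + 18))*34 = (-5 + ((2*(-5)*(-⅑))*9 + 18))*34 = (-5 + ((10/9)*9 + 18))*34 = (-5 + (10 + 18))*34 = (-5 + 28)*34 = 23*34 = 782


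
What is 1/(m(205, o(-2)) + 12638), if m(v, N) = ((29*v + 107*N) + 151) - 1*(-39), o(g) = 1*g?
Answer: 1/18559 ≈ 5.3882e-5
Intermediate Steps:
o(g) = g
m(v, N) = 190 + 29*v + 107*N (m(v, N) = (151 + 29*v + 107*N) + 39 = 190 + 29*v + 107*N)
1/(m(205, o(-2)) + 12638) = 1/((190 + 29*205 + 107*(-2)) + 12638) = 1/((190 + 5945 - 214) + 12638) = 1/(5921 + 12638) = 1/18559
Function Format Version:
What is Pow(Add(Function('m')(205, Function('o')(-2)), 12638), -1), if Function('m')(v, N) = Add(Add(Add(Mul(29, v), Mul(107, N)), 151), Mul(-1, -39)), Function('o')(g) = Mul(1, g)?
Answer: Rational(1, 18559) ≈ 5.3882e-5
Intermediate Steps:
Function('o')(g) = g
Function('m')(v, N) = Add(190, Mul(29, v), Mul(107, N)) (Function('m')(v, N) = Add(Add(151, Mul(29, v), Mul(107, N)), 39) = Add(190, Mul(29, v), Mul(107, N)))
Pow(Add(Function('m')(205, Function('o')(-2)), 12638), -1) = Pow(Add(Add(190, Mul(29, 205), Mul(107, -2)), 12638), -1) = Pow(Add(Add(190, 5945, -214), 12638), -1) = Pow(Add(5921, 12638), -1) = Pow(18559, -1) = Rational(1, 18559)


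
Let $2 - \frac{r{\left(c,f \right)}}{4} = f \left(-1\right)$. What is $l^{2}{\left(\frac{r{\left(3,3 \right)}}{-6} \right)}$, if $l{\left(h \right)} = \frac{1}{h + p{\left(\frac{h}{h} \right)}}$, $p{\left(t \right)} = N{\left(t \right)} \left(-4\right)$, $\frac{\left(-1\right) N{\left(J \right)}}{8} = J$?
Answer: $\frac{9}{7396} \approx 0.0012169$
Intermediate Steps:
$N{\left(J \right)} = - 8 J$
$p{\left(t \right)} = 32 t$ ($p{\left(t \right)} = - 8 t \left(-4\right) = 32 t$)
$r{\left(c,f \right)} = 8 + 4 f$ ($r{\left(c,f \right)} = 8 - 4 f \left(-1\right) = 8 - 4 \left(- f\right) = 8 + 4 f$)
$l{\left(h \right)} = \frac{1}{32 + h}$ ($l{\left(h \right)} = \frac{1}{h + 32 \frac{h}{h}} = \frac{1}{h + 32 \cdot 1} = \frac{1}{h + 32} = \frac{1}{32 + h}$)
$l^{2}{\left(\frac{r{\left(3,3 \right)}}{-6} \right)} = \left(\frac{1}{32 + \frac{8 + 4 \cdot 3}{-6}}\right)^{2} = \left(\frac{1}{32 + \left(8 + 12\right) \left(- \frac{1}{6}\right)}\right)^{2} = \left(\frac{1}{32 + 20 \left(- \frac{1}{6}\right)}\right)^{2} = \left(\frac{1}{32 - \frac{10}{3}}\right)^{2} = \left(\frac{1}{\frac{86}{3}}\right)^{2} = \left(\frac{3}{86}\right)^{2} = \frac{9}{7396}$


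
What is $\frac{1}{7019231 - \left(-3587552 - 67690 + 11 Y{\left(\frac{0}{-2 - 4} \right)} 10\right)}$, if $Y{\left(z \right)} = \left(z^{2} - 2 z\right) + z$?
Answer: $\frac{1}{10674473} \approx 9.3681 \cdot 10^{-8}$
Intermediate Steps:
$Y{\left(z \right)} = z^{2} - z$
$\frac{1}{7019231 - \left(-3587552 - 67690 + 11 Y{\left(\frac{0}{-2 - 4} \right)} 10\right)} = \frac{1}{7019231 - \left(-3587552 - 67690 + 11 \frac{0}{-2 - 4} \left(-1 + \frac{0}{-2 - 4}\right) 10\right)} = \frac{1}{7019231 + \left(3587552 - \left(-67690 + 11 \frac{0}{-2 - 4} \left(-1 + \frac{0}{-2 - 4}\right) 10\right)\right)} = \frac{1}{7019231 + \left(3587552 - \left(-67690 + 11 \frac{0}{-6} \left(-1 + \frac{0}{-6}\right) 10\right)\right)} = \frac{1}{7019231 + \left(3587552 - \left(-67690 + 11 \cdot 0 \left(- \frac{1}{6}\right) \left(-1 + 0 \left(- \frac{1}{6}\right)\right) 10\right)\right)} = \frac{1}{7019231 + \left(3587552 - \left(-67690 + 11 \cdot 0 \left(-1 + 0\right) 10\right)\right)} = \frac{1}{7019231 + \left(3587552 - \left(-67690 + 11 \cdot 0 \left(-1\right) 10\right)\right)} = \frac{1}{7019231 + \left(3587552 - \left(-67690 + 11 \cdot 0 \cdot 10\right)\right)} = \frac{1}{7019231 + \left(3587552 - \left(-67690 + 0 \cdot 10\right)\right)} = \frac{1}{7019231 + \left(3587552 - \left(-67690 + 0\right)\right)} = \frac{1}{7019231 + \left(3587552 - -67690\right)} = \frac{1}{7019231 + \left(3587552 + 67690\right)} = \frac{1}{7019231 + 3655242} = \frac{1}{10674473}$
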